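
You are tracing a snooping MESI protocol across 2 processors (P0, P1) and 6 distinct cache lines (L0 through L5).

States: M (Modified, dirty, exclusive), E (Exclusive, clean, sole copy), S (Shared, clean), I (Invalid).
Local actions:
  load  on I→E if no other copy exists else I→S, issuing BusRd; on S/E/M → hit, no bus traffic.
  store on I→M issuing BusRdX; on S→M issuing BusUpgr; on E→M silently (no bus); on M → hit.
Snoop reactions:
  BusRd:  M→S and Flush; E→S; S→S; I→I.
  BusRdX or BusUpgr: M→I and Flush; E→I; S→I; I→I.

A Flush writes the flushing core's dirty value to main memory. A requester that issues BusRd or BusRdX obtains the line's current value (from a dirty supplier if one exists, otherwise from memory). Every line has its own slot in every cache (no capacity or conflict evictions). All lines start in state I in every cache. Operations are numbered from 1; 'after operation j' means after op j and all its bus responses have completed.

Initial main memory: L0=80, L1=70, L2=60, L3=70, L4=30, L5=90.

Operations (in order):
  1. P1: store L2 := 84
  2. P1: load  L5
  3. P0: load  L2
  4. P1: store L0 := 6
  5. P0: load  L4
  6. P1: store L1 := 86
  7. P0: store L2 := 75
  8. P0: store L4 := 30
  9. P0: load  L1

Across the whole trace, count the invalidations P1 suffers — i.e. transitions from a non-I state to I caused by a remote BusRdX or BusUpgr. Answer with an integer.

step 1: P1: store L2 := 84  ⟶  IM  (L2)  txn=BusRdX  M[L2]=60
step 2: P1: load  L5  ⟶  IE  (L5)  txn=BusRd  M[L5]=90
step 3: P0: load  L2  ⟶  SS  (L2)  txn=BusRd+Flush  M[L2]=84
step 4: P1: store L0 := 6  ⟶  IM  (L0)  txn=BusRdX  M[L0]=80
step 5: P0: load  L4  ⟶  EI  (L4)  txn=BusRd  M[L4]=30
step 6: P1: store L1 := 86  ⟶  IM  (L1)  txn=BusRdX  M[L1]=70
step 7: P0: store L2 := 75  ⟶  MI  (L2)  txn=BusUpgr  M[L2]=84
step 8: P0: store L4 := 30  ⟶  MI  (L4)  txn=∅  M[L4]=30
step 9: P0: load  L1  ⟶  SS  (L1)  txn=BusRd+Flush  M[L1]=86

invalidations = 1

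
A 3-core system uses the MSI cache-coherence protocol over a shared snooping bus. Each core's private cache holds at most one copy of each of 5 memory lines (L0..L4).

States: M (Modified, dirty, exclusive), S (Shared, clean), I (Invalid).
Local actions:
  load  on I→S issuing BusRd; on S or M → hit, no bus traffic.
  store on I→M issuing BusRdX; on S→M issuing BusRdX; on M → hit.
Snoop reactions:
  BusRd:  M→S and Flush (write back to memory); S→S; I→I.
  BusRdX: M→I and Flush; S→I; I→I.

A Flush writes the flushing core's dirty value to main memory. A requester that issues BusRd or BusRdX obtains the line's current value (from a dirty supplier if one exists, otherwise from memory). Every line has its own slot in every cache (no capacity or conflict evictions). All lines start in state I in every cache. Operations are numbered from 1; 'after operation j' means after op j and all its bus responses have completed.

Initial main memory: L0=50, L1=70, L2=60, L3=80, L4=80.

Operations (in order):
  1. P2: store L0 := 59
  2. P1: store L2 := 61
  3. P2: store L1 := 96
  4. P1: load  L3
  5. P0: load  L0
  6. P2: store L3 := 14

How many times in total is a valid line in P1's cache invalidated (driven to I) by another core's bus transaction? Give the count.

invalidations = 1

step 1: P2: store L0 := 59  ⟶  IIM  (L0)  txn=BusRdX  M[L0]=50
step 2: P1: store L2 := 61  ⟶  IMI  (L2)  txn=BusRdX  M[L2]=60
step 3: P2: store L1 := 96  ⟶  IIM  (L1)  txn=BusRdX  M[L1]=70
step 4: P1: load  L3  ⟶  ISI  (L3)  txn=BusRd  M[L3]=80
step 5: P0: load  L0  ⟶  SIS  (L0)  txn=BusRd+Flush  M[L0]=59
step 6: P2: store L3 := 14  ⟶  IIM  (L3)  txn=BusRdX  M[L3]=80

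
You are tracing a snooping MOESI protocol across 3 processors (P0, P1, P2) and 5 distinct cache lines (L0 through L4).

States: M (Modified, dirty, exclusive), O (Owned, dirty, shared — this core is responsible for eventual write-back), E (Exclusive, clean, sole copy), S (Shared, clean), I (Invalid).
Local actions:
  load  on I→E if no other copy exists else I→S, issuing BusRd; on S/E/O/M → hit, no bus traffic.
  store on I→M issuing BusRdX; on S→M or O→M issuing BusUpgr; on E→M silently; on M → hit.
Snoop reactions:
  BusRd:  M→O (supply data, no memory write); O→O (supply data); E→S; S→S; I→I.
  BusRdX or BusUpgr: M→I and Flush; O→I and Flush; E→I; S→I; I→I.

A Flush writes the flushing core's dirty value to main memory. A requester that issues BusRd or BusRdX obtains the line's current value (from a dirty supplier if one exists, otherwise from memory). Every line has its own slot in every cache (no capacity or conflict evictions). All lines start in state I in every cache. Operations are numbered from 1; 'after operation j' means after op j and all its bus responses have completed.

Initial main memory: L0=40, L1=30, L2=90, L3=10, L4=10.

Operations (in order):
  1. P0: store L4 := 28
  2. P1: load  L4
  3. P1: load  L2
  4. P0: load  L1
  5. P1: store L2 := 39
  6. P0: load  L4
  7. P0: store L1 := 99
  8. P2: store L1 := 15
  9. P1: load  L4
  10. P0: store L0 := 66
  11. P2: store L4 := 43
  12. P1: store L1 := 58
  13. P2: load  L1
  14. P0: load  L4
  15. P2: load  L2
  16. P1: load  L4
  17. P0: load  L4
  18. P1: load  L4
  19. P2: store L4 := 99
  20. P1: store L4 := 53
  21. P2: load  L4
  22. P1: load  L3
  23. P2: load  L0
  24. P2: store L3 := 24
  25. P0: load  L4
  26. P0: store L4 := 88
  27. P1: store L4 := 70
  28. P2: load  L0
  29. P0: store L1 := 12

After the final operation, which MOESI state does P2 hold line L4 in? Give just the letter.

state = I

1. P0: store L4 := 28  bus=[BusRdX]  L4: P0=M P1=I P2=I  mem[L4]=10
2. P1: load  L4  bus=[BusRd]  L4: P0=O P1=S P2=I  mem[L4]=10
3. P1: load  L2  bus=[BusRd]  L2: P0=I P1=E P2=I  mem[L2]=90
4. P0: load  L1  bus=[BusRd]  L1: P0=E P1=I P2=I  mem[L1]=30
5. P1: store L2 := 39  bus=[-]  L2: P0=I P1=M P2=I  mem[L2]=90
6. P0: load  L4  bus=[-]  L4: P0=O P1=S P2=I  mem[L4]=10
7. P0: store L1 := 99  bus=[-]  L1: P0=M P1=I P2=I  mem[L1]=30
8. P2: store L1 := 15  bus=[BusRdX,Flush]  L1: P0=I P1=I P2=M  mem[L1]=99
9. P1: load  L4  bus=[-]  L4: P0=O P1=S P2=I  mem[L4]=10
10. P0: store L0 := 66  bus=[BusRdX]  L0: P0=M P1=I P2=I  mem[L0]=40
11. P2: store L4 := 43  bus=[BusRdX,Flush]  L4: P0=I P1=I P2=M  mem[L4]=28
12. P1: store L1 := 58  bus=[BusRdX,Flush]  L1: P0=I P1=M P2=I  mem[L1]=15
13. P2: load  L1  bus=[BusRd]  L1: P0=I P1=O P2=S  mem[L1]=15
14. P0: load  L4  bus=[BusRd]  L4: P0=S P1=I P2=O  mem[L4]=28
15. P2: load  L2  bus=[BusRd]  L2: P0=I P1=O P2=S  mem[L2]=90
16. P1: load  L4  bus=[BusRd]  L4: P0=S P1=S P2=O  mem[L4]=28
17. P0: load  L4  bus=[-]  L4: P0=S P1=S P2=O  mem[L4]=28
18. P1: load  L4  bus=[-]  L4: P0=S P1=S P2=O  mem[L4]=28
19. P2: store L4 := 99  bus=[BusUpgr]  L4: P0=I P1=I P2=M  mem[L4]=28
20. P1: store L4 := 53  bus=[BusRdX,Flush]  L4: P0=I P1=M P2=I  mem[L4]=99
21. P2: load  L4  bus=[BusRd]  L4: P0=I P1=O P2=S  mem[L4]=99
22. P1: load  L3  bus=[BusRd]  L3: P0=I P1=E P2=I  mem[L3]=10
23. P2: load  L0  bus=[BusRd]  L0: P0=O P1=I P2=S  mem[L0]=40
24. P2: store L3 := 24  bus=[BusRdX]  L3: P0=I P1=I P2=M  mem[L3]=10
25. P0: load  L4  bus=[BusRd]  L4: P0=S P1=O P2=S  mem[L4]=99
26. P0: store L4 := 88  bus=[BusUpgr,Flush]  L4: P0=M P1=I P2=I  mem[L4]=53
27. P1: store L4 := 70  bus=[BusRdX,Flush]  L4: P0=I P1=M P2=I  mem[L4]=88
28. P2: load  L0  bus=[-]  L0: P0=O P1=I P2=S  mem[L0]=40
29. P0: store L1 := 12  bus=[BusRdX,Flush]  L1: P0=M P1=I P2=I  mem[L1]=58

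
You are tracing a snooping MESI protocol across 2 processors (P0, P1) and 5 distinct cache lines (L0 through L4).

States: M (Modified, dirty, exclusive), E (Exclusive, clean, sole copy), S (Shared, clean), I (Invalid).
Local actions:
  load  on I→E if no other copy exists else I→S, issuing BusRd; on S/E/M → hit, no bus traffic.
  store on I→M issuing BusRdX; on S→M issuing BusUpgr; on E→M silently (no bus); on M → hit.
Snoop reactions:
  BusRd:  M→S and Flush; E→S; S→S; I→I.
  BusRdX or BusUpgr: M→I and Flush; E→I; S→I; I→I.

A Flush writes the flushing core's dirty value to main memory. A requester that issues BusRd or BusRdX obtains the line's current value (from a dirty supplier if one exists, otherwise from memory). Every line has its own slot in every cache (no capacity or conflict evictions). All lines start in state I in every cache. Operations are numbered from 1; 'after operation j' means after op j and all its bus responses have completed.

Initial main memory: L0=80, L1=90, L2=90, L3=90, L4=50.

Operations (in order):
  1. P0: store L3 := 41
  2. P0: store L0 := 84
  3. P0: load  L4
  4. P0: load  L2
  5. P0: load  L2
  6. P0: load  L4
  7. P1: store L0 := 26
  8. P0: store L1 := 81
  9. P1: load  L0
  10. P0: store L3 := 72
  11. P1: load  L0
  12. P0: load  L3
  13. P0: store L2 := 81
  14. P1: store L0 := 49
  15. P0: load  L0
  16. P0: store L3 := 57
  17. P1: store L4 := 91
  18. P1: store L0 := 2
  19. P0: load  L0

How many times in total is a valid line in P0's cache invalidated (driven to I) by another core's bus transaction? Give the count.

1. P0: store L3 := 41  bus=[BusRdX]  L3: P0=M P1=I  mem[L3]=90
2. P0: store L0 := 84  bus=[BusRdX]  L0: P0=M P1=I  mem[L0]=80
3. P0: load  L4  bus=[BusRd]  L4: P0=E P1=I  mem[L4]=50
4. P0: load  L2  bus=[BusRd]  L2: P0=E P1=I  mem[L2]=90
5. P0: load  L2  bus=[-]  L2: P0=E P1=I  mem[L2]=90
6. P0: load  L4  bus=[-]  L4: P0=E P1=I  mem[L4]=50
7. P1: store L0 := 26  bus=[BusRdX,Flush]  L0: P0=I P1=M  mem[L0]=84
8. P0: store L1 := 81  bus=[BusRdX]  L1: P0=M P1=I  mem[L1]=90
9. P1: load  L0  bus=[-]  L0: P0=I P1=M  mem[L0]=84
10. P0: store L3 := 72  bus=[-]  L3: P0=M P1=I  mem[L3]=90
11. P1: load  L0  bus=[-]  L0: P0=I P1=M  mem[L0]=84
12. P0: load  L3  bus=[-]  L3: P0=M P1=I  mem[L3]=90
13. P0: store L2 := 81  bus=[-]  L2: P0=M P1=I  mem[L2]=90
14. P1: store L0 := 49  bus=[-]  L0: P0=I P1=M  mem[L0]=84
15. P0: load  L0  bus=[BusRd,Flush]  L0: P0=S P1=S  mem[L0]=49
16. P0: store L3 := 57  bus=[-]  L3: P0=M P1=I  mem[L3]=90
17. P1: store L4 := 91  bus=[BusRdX]  L4: P0=I P1=M  mem[L4]=50
18. P1: store L0 := 2  bus=[BusUpgr]  L0: P0=I P1=M  mem[L0]=49
19. P0: load  L0  bus=[BusRd,Flush]  L0: P0=S P1=S  mem[L0]=2

invalidations = 3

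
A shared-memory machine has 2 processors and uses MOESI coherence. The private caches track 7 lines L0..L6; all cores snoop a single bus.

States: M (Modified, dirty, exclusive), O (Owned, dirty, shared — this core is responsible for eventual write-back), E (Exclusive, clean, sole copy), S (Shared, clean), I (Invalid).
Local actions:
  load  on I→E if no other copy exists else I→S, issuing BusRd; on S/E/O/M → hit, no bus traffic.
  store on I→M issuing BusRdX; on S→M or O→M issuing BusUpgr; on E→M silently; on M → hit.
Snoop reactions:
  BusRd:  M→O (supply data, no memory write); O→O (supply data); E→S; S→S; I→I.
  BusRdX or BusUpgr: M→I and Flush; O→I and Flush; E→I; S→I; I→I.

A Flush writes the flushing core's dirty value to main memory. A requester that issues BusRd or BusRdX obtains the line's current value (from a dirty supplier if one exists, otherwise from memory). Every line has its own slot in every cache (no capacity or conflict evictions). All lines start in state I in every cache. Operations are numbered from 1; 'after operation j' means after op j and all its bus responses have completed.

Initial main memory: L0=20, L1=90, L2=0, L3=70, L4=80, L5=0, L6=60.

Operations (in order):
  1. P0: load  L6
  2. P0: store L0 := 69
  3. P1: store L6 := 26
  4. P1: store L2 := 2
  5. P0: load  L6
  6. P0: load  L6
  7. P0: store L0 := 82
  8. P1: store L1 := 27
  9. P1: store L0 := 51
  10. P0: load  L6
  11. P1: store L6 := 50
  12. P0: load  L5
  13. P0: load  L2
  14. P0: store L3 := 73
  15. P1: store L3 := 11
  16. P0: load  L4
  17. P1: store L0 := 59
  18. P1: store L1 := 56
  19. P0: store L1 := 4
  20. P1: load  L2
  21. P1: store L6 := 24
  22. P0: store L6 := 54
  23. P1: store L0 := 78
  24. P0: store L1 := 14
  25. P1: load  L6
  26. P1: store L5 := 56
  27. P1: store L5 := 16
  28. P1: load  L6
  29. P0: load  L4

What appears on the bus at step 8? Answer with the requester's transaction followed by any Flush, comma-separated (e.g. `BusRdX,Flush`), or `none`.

bus = BusRdX

  op1 P0: load  L6 → E/I on L6; bus BusRd; mem=60
  op2 P0: store L0 := 69 → M/I on L0; bus BusRdX; mem=20
  op3 P1: store L6 := 26 → I/M on L6; bus BusRdX; mem=60
  op4 P1: store L2 := 2 → I/M on L2; bus BusRdX; mem=0
  op5 P0: load  L6 → S/O on L6; bus BusRd; mem=60
  op6 P0: load  L6 → S/O on L6; bus (none); mem=60
  op7 P0: store L0 := 82 → M/I on L0; bus (none); mem=20
  op8 P1: store L1 := 27 → I/M on L1; bus BusRdX; mem=90
  op9 P1: store L0 := 51 → I/M on L0; bus BusRdX Flush; mem=82
  op10 P0: load  L6 → S/O on L6; bus (none); mem=60
  op11 P1: store L6 := 50 → I/M on L6; bus BusUpgr; mem=60
  op12 P0: load  L5 → E/I on L5; bus BusRd; mem=0
  op13 P0: load  L2 → S/O on L2; bus BusRd; mem=0
  op14 P0: store L3 := 73 → M/I on L3; bus BusRdX; mem=70
  op15 P1: store L3 := 11 → I/M on L3; bus BusRdX Flush; mem=73
  op16 P0: load  L4 → E/I on L4; bus BusRd; mem=80
  op17 P1: store L0 := 59 → I/M on L0; bus (none); mem=82
  op18 P1: store L1 := 56 → I/M on L1; bus (none); mem=90
  op19 P0: store L1 := 4 → M/I on L1; bus BusRdX Flush; mem=56
  op20 P1: load  L2 → S/O on L2; bus (none); mem=0
  op21 P1: store L6 := 24 → I/M on L6; bus (none); mem=60
  op22 P0: store L6 := 54 → M/I on L6; bus BusRdX Flush; mem=24
  op23 P1: store L0 := 78 → I/M on L0; bus (none); mem=82
  op24 P0: store L1 := 14 → M/I on L1; bus (none); mem=56
  op25 P1: load  L6 → O/S on L6; bus BusRd; mem=24
  op26 P1: store L5 := 56 → I/M on L5; bus BusRdX; mem=0
  op27 P1: store L5 := 16 → I/M on L5; bus (none); mem=0
  op28 P1: load  L6 → O/S on L6; bus (none); mem=24
  op29 P0: load  L4 → E/I on L4; bus (none); mem=80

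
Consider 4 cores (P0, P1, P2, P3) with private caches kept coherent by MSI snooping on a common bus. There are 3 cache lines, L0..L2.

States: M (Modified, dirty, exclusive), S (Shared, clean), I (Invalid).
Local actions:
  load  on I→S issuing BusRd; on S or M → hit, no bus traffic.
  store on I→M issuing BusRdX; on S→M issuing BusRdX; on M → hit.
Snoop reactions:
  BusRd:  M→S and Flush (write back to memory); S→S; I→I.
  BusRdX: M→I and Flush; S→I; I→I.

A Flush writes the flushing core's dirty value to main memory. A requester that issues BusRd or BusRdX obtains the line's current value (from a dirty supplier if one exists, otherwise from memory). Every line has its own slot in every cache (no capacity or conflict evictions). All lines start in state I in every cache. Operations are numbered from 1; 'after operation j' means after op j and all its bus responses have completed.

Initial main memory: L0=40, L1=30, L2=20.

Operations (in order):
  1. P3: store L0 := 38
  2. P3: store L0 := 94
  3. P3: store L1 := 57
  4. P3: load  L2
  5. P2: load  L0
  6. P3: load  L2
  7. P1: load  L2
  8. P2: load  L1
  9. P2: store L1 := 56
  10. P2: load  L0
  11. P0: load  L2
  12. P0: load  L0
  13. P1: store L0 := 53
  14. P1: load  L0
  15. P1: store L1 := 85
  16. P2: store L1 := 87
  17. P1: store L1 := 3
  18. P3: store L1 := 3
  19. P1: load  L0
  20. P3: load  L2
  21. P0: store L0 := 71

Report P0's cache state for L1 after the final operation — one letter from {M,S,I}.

  op1 P3: store L0 := 38 → I/I/I/M on L0; bus BusRdX; mem=40
  op2 P3: store L0 := 94 → I/I/I/M on L0; bus (none); mem=40
  op3 P3: store L1 := 57 → I/I/I/M on L1; bus BusRdX; mem=30
  op4 P3: load  L2 → I/I/I/S on L2; bus BusRd; mem=20
  op5 P2: load  L0 → I/I/S/S on L0; bus BusRd Flush; mem=94
  op6 P3: load  L2 → I/I/I/S on L2; bus (none); mem=20
  op7 P1: load  L2 → I/S/I/S on L2; bus BusRd; mem=20
  op8 P2: load  L1 → I/I/S/S on L1; bus BusRd Flush; mem=57
  op9 P2: store L1 := 56 → I/I/M/I on L1; bus BusRdX; mem=57
  op10 P2: load  L0 → I/I/S/S on L0; bus (none); mem=94
  op11 P0: load  L2 → S/S/I/S on L2; bus BusRd; mem=20
  op12 P0: load  L0 → S/I/S/S on L0; bus BusRd; mem=94
  op13 P1: store L0 := 53 → I/M/I/I on L0; bus BusRdX; mem=94
  op14 P1: load  L0 → I/M/I/I on L0; bus (none); mem=94
  op15 P1: store L1 := 85 → I/M/I/I on L1; bus BusRdX Flush; mem=56
  op16 P2: store L1 := 87 → I/I/M/I on L1; bus BusRdX Flush; mem=85
  op17 P1: store L1 := 3 → I/M/I/I on L1; bus BusRdX Flush; mem=87
  op18 P3: store L1 := 3 → I/I/I/M on L1; bus BusRdX Flush; mem=3
  op19 P1: load  L0 → I/M/I/I on L0; bus (none); mem=94
  op20 P3: load  L2 → S/S/I/S on L2; bus (none); mem=20
  op21 P0: store L0 := 71 → M/I/I/I on L0; bus BusRdX Flush; mem=53

state = I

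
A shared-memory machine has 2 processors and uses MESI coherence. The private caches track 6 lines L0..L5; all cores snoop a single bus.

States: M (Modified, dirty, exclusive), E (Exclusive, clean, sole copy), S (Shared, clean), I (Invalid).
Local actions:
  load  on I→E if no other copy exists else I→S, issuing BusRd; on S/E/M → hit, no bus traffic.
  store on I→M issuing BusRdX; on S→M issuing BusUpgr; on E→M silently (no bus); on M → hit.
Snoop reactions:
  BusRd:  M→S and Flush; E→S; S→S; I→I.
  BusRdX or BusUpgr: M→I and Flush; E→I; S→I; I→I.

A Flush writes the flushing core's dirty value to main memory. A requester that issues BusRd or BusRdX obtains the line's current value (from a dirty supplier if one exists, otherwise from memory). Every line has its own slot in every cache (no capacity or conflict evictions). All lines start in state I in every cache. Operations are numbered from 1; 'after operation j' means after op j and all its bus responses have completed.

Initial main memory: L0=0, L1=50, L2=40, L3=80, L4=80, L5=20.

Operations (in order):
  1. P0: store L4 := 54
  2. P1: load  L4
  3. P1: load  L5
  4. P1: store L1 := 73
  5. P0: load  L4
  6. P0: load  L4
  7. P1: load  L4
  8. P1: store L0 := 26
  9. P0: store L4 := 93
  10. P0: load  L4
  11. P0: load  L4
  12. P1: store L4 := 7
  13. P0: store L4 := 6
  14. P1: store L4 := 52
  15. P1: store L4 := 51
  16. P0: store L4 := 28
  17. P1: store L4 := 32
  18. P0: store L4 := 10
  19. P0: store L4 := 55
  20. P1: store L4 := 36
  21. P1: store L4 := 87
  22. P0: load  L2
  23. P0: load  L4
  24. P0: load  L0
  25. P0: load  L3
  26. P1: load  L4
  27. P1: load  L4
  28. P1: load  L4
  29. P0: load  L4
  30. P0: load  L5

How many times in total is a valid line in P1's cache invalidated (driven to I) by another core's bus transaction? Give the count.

invalidations = 4

  op1 P0: store L4 := 54 → M/I on L4; bus BusRdX; mem=80
  op2 P1: load  L4 → S/S on L4; bus BusRd Flush; mem=54
  op3 P1: load  L5 → I/E on L5; bus BusRd; mem=20
  op4 P1: store L1 := 73 → I/M on L1; bus BusRdX; mem=50
  op5 P0: load  L4 → S/S on L4; bus (none); mem=54
  op6 P0: load  L4 → S/S on L4; bus (none); mem=54
  op7 P1: load  L4 → S/S on L4; bus (none); mem=54
  op8 P1: store L0 := 26 → I/M on L0; bus BusRdX; mem=0
  op9 P0: store L4 := 93 → M/I on L4; bus BusUpgr; mem=54
  op10 P0: load  L4 → M/I on L4; bus (none); mem=54
  op11 P0: load  L4 → M/I on L4; bus (none); mem=54
  op12 P1: store L4 := 7 → I/M on L4; bus BusRdX Flush; mem=93
  op13 P0: store L4 := 6 → M/I on L4; bus BusRdX Flush; mem=7
  op14 P1: store L4 := 52 → I/M on L4; bus BusRdX Flush; mem=6
  op15 P1: store L4 := 51 → I/M on L4; bus (none); mem=6
  op16 P0: store L4 := 28 → M/I on L4; bus BusRdX Flush; mem=51
  op17 P1: store L4 := 32 → I/M on L4; bus BusRdX Flush; mem=28
  op18 P0: store L4 := 10 → M/I on L4; bus BusRdX Flush; mem=32
  op19 P0: store L4 := 55 → M/I on L4; bus (none); mem=32
  op20 P1: store L4 := 36 → I/M on L4; bus BusRdX Flush; mem=55
  op21 P1: store L4 := 87 → I/M on L4; bus (none); mem=55
  op22 P0: load  L2 → E/I on L2; bus BusRd; mem=40
  op23 P0: load  L4 → S/S on L4; bus BusRd Flush; mem=87
  op24 P0: load  L0 → S/S on L0; bus BusRd Flush; mem=26
  op25 P0: load  L3 → E/I on L3; bus BusRd; mem=80
  op26 P1: load  L4 → S/S on L4; bus (none); mem=87
  op27 P1: load  L4 → S/S on L4; bus (none); mem=87
  op28 P1: load  L4 → S/S on L4; bus (none); mem=87
  op29 P0: load  L4 → S/S on L4; bus (none); mem=87
  op30 P0: load  L5 → S/S on L5; bus BusRd; mem=20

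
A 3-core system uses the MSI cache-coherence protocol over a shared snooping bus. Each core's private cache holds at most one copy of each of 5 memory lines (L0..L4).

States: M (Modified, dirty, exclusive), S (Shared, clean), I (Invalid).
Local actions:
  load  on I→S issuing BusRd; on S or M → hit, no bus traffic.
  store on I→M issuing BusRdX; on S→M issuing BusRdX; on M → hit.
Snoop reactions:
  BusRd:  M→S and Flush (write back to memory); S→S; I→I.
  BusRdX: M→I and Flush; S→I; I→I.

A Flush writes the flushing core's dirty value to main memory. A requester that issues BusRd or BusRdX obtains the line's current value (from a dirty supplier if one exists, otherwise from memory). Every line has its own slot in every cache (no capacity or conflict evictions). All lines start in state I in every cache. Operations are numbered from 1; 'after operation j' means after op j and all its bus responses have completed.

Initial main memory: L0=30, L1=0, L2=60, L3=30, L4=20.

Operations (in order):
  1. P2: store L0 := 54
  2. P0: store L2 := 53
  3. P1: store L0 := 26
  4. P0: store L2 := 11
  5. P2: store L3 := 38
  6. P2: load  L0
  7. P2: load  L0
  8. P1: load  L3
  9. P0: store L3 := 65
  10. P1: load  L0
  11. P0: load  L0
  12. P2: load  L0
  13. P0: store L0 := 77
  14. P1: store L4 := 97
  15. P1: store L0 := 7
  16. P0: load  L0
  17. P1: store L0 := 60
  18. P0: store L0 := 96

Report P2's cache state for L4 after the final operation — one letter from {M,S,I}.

step 1: P2: store L0 := 54  ⟶  IIM  (L0)  txn=BusRdX  M[L0]=30
step 2: P0: store L2 := 53  ⟶  MII  (L2)  txn=BusRdX  M[L2]=60
step 3: P1: store L0 := 26  ⟶  IMI  (L0)  txn=BusRdX+Flush  M[L0]=54
step 4: P0: store L2 := 11  ⟶  MII  (L2)  txn=∅  M[L2]=60
step 5: P2: store L3 := 38  ⟶  IIM  (L3)  txn=BusRdX  M[L3]=30
step 6: P2: load  L0  ⟶  ISS  (L0)  txn=BusRd+Flush  M[L0]=26
step 7: P2: load  L0  ⟶  ISS  (L0)  txn=∅  M[L0]=26
step 8: P1: load  L3  ⟶  ISS  (L3)  txn=BusRd+Flush  M[L3]=38
step 9: P0: store L3 := 65  ⟶  MII  (L3)  txn=BusRdX  M[L3]=38
step 10: P1: load  L0  ⟶  ISS  (L0)  txn=∅  M[L0]=26
step 11: P0: load  L0  ⟶  SSS  (L0)  txn=BusRd  M[L0]=26
step 12: P2: load  L0  ⟶  SSS  (L0)  txn=∅  M[L0]=26
step 13: P0: store L0 := 77  ⟶  MII  (L0)  txn=BusRdX  M[L0]=26
step 14: P1: store L4 := 97  ⟶  IMI  (L4)  txn=BusRdX  M[L4]=20
step 15: P1: store L0 := 7  ⟶  IMI  (L0)  txn=BusRdX+Flush  M[L0]=77
step 16: P0: load  L0  ⟶  SSI  (L0)  txn=BusRd+Flush  M[L0]=7
step 17: P1: store L0 := 60  ⟶  IMI  (L0)  txn=BusRdX  M[L0]=7
step 18: P0: store L0 := 96  ⟶  MII  (L0)  txn=BusRdX+Flush  M[L0]=60

state = I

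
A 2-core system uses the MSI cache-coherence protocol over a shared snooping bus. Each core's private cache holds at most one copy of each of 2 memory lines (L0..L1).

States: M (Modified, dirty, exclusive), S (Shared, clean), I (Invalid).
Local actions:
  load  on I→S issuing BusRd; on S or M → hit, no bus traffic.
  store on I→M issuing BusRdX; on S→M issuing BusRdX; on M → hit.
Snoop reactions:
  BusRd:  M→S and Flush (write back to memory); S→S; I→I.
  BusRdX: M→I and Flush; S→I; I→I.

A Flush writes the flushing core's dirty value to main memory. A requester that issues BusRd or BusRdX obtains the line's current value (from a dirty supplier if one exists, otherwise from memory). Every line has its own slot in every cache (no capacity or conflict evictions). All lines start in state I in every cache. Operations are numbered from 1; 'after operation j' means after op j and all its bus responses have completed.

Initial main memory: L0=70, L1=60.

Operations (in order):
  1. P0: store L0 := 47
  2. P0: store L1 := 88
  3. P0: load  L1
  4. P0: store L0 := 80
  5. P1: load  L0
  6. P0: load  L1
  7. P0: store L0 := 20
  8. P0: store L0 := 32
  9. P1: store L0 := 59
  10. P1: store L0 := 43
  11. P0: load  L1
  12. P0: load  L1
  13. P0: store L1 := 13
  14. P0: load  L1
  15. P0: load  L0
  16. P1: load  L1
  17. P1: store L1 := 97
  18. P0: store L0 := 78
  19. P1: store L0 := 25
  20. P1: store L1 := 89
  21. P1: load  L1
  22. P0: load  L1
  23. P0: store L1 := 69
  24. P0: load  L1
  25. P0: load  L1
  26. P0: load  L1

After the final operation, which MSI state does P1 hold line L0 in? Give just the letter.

state = M

  op1 P0: store L0 := 47 → M/I on L0; bus BusRdX; mem=70
  op2 P0: store L1 := 88 → M/I on L1; bus BusRdX; mem=60
  op3 P0: load  L1 → M/I on L1; bus (none); mem=60
  op4 P0: store L0 := 80 → M/I on L0; bus (none); mem=70
  op5 P1: load  L0 → S/S on L0; bus BusRd Flush; mem=80
  op6 P0: load  L1 → M/I on L1; bus (none); mem=60
  op7 P0: store L0 := 20 → M/I on L0; bus BusRdX; mem=80
  op8 P0: store L0 := 32 → M/I on L0; bus (none); mem=80
  op9 P1: store L0 := 59 → I/M on L0; bus BusRdX Flush; mem=32
  op10 P1: store L0 := 43 → I/M on L0; bus (none); mem=32
  op11 P0: load  L1 → M/I on L1; bus (none); mem=60
  op12 P0: load  L1 → M/I on L1; bus (none); mem=60
  op13 P0: store L1 := 13 → M/I on L1; bus (none); mem=60
  op14 P0: load  L1 → M/I on L1; bus (none); mem=60
  op15 P0: load  L0 → S/S on L0; bus BusRd Flush; mem=43
  op16 P1: load  L1 → S/S on L1; bus BusRd Flush; mem=13
  op17 P1: store L1 := 97 → I/M on L1; bus BusRdX; mem=13
  op18 P0: store L0 := 78 → M/I on L0; bus BusRdX; mem=43
  op19 P1: store L0 := 25 → I/M on L0; bus BusRdX Flush; mem=78
  op20 P1: store L1 := 89 → I/M on L1; bus (none); mem=13
  op21 P1: load  L1 → I/M on L1; bus (none); mem=13
  op22 P0: load  L1 → S/S on L1; bus BusRd Flush; mem=89
  op23 P0: store L1 := 69 → M/I on L1; bus BusRdX; mem=89
  op24 P0: load  L1 → M/I on L1; bus (none); mem=89
  op25 P0: load  L1 → M/I on L1; bus (none); mem=89
  op26 P0: load  L1 → M/I on L1; bus (none); mem=89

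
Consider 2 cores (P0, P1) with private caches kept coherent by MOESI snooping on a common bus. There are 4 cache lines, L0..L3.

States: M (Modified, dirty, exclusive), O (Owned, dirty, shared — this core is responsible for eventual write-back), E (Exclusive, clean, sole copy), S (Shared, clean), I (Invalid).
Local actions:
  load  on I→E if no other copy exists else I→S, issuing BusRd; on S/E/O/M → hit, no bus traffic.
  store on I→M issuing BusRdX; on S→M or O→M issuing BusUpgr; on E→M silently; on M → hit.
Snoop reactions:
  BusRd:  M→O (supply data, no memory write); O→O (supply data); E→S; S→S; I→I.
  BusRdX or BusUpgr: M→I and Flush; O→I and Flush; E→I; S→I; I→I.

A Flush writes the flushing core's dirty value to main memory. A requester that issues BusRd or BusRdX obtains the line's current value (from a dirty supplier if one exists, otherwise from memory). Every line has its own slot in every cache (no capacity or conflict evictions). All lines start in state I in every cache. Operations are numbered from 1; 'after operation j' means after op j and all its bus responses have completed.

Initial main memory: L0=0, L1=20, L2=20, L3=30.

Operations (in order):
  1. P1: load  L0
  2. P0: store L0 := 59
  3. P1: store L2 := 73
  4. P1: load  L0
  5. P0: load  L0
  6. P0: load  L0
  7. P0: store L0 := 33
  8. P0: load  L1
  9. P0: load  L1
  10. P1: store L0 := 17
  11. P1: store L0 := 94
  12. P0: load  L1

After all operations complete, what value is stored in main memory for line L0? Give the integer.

memory[L0] = 33

step 1: P1: load  L0  ⟶  IE  (L0)  txn=BusRd  M[L0]=0
step 2: P0: store L0 := 59  ⟶  MI  (L0)  txn=BusRdX  M[L0]=0
step 3: P1: store L2 := 73  ⟶  IM  (L2)  txn=BusRdX  M[L2]=20
step 4: P1: load  L0  ⟶  OS  (L0)  txn=BusRd  M[L0]=0
step 5: P0: load  L0  ⟶  OS  (L0)  txn=∅  M[L0]=0
step 6: P0: load  L0  ⟶  OS  (L0)  txn=∅  M[L0]=0
step 7: P0: store L0 := 33  ⟶  MI  (L0)  txn=BusUpgr  M[L0]=0
step 8: P0: load  L1  ⟶  EI  (L1)  txn=BusRd  M[L1]=20
step 9: P0: load  L1  ⟶  EI  (L1)  txn=∅  M[L1]=20
step 10: P1: store L0 := 17  ⟶  IM  (L0)  txn=BusRdX+Flush  M[L0]=33
step 11: P1: store L0 := 94  ⟶  IM  (L0)  txn=∅  M[L0]=33
step 12: P0: load  L1  ⟶  EI  (L1)  txn=∅  M[L1]=20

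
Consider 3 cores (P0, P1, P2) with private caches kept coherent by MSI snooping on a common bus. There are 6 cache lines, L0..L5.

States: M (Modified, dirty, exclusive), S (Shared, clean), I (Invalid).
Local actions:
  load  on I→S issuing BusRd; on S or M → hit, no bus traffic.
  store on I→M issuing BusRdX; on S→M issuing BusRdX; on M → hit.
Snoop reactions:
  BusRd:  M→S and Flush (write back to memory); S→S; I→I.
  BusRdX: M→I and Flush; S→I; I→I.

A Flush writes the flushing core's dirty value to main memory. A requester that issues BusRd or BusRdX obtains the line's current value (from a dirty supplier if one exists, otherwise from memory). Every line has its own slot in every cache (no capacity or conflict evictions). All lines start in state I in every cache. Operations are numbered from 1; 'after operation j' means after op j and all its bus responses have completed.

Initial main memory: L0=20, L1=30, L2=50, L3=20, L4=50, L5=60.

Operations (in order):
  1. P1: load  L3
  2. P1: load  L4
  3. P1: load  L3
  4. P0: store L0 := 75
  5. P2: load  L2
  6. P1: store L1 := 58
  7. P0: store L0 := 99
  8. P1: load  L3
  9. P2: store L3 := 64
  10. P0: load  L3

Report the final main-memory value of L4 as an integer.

memory[L4] = 50

  op1 P1: load  L3 → I/S/I on L3; bus BusRd; mem=20
  op2 P1: load  L4 → I/S/I on L4; bus BusRd; mem=50
  op3 P1: load  L3 → I/S/I on L3; bus (none); mem=20
  op4 P0: store L0 := 75 → M/I/I on L0; bus BusRdX; mem=20
  op5 P2: load  L2 → I/I/S on L2; bus BusRd; mem=50
  op6 P1: store L1 := 58 → I/M/I on L1; bus BusRdX; mem=30
  op7 P0: store L0 := 99 → M/I/I on L0; bus (none); mem=20
  op8 P1: load  L3 → I/S/I on L3; bus (none); mem=20
  op9 P2: store L3 := 64 → I/I/M on L3; bus BusRdX; mem=20
  op10 P0: load  L3 → S/I/S on L3; bus BusRd Flush; mem=64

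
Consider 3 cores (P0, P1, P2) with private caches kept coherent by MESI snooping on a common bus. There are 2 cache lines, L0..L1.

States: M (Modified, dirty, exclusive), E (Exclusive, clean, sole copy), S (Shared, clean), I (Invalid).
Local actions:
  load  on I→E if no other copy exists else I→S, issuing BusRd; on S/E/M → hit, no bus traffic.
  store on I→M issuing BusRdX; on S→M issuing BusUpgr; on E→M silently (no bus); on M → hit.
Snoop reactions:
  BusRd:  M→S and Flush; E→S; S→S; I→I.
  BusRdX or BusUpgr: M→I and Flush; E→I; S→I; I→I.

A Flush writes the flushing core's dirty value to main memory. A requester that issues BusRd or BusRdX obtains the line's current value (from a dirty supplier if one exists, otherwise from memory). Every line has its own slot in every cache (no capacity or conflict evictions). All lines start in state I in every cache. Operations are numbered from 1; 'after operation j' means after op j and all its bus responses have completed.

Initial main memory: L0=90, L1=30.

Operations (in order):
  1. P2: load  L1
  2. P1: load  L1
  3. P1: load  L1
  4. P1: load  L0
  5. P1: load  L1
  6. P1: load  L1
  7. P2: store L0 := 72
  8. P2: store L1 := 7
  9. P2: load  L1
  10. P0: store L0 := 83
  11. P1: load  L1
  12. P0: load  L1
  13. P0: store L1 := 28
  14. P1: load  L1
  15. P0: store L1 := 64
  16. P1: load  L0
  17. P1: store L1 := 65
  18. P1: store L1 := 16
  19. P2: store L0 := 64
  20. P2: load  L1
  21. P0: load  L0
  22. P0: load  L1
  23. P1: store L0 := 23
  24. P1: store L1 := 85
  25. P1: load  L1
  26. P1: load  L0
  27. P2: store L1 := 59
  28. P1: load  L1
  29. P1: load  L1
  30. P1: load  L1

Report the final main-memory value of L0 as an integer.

  op1 P2: load  L1 → I/I/E on L1; bus BusRd; mem=30
  op2 P1: load  L1 → I/S/S on L1; bus BusRd; mem=30
  op3 P1: load  L1 → I/S/S on L1; bus (none); mem=30
  op4 P1: load  L0 → I/E/I on L0; bus BusRd; mem=90
  op5 P1: load  L1 → I/S/S on L1; bus (none); mem=30
  op6 P1: load  L1 → I/S/S on L1; bus (none); mem=30
  op7 P2: store L0 := 72 → I/I/M on L0; bus BusRdX; mem=90
  op8 P2: store L1 := 7 → I/I/M on L1; bus BusUpgr; mem=30
  op9 P2: load  L1 → I/I/M on L1; bus (none); mem=30
  op10 P0: store L0 := 83 → M/I/I on L0; bus BusRdX Flush; mem=72
  op11 P1: load  L1 → I/S/S on L1; bus BusRd Flush; mem=7
  op12 P0: load  L1 → S/S/S on L1; bus BusRd; mem=7
  op13 P0: store L1 := 28 → M/I/I on L1; bus BusUpgr; mem=7
  op14 P1: load  L1 → S/S/I on L1; bus BusRd Flush; mem=28
  op15 P0: store L1 := 64 → M/I/I on L1; bus BusUpgr; mem=28
  op16 P1: load  L0 → S/S/I on L0; bus BusRd Flush; mem=83
  op17 P1: store L1 := 65 → I/M/I on L1; bus BusRdX Flush; mem=64
  op18 P1: store L1 := 16 → I/M/I on L1; bus (none); mem=64
  op19 P2: store L0 := 64 → I/I/M on L0; bus BusRdX; mem=83
  op20 P2: load  L1 → I/S/S on L1; bus BusRd Flush; mem=16
  op21 P0: load  L0 → S/I/S on L0; bus BusRd Flush; mem=64
  op22 P0: load  L1 → S/S/S on L1; bus BusRd; mem=16
  op23 P1: store L0 := 23 → I/M/I on L0; bus BusRdX; mem=64
  op24 P1: store L1 := 85 → I/M/I on L1; bus BusUpgr; mem=16
  op25 P1: load  L1 → I/M/I on L1; bus (none); mem=16
  op26 P1: load  L0 → I/M/I on L0; bus (none); mem=64
  op27 P2: store L1 := 59 → I/I/M on L1; bus BusRdX Flush; mem=85
  op28 P1: load  L1 → I/S/S on L1; bus BusRd Flush; mem=59
  op29 P1: load  L1 → I/S/S on L1; bus (none); mem=59
  op30 P1: load  L1 → I/S/S on L1; bus (none); mem=59

memory[L0] = 64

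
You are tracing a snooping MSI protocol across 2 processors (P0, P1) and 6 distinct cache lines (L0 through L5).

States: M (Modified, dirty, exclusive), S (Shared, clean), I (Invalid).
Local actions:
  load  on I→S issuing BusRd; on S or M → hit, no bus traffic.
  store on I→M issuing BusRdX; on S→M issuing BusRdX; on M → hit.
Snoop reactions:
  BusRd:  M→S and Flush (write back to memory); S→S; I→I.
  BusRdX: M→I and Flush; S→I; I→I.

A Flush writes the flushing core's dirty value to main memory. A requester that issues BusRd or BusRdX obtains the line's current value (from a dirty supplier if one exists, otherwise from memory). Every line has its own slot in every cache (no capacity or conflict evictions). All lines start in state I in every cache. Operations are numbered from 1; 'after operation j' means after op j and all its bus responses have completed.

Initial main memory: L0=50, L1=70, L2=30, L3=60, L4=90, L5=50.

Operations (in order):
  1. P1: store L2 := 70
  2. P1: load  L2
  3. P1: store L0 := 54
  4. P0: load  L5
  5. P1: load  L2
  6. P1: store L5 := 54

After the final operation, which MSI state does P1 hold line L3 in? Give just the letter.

state = I

[1] P1: store L2 := 70 | P0:I, P1:M(70) | bus: BusRdX
[2] P1: load  L2 | P0:I, P1:M(70) | bus: none
[3] P1: store L0 := 54 | P0:I, P1:M(54) | bus: BusRdX
[4] P0: load  L5 | P0:S(50), P1:I | bus: BusRd
[5] P1: load  L2 | P0:I, P1:M(70) | bus: none
[6] P1: store L5 := 54 | P0:I, P1:M(54) | bus: BusRdX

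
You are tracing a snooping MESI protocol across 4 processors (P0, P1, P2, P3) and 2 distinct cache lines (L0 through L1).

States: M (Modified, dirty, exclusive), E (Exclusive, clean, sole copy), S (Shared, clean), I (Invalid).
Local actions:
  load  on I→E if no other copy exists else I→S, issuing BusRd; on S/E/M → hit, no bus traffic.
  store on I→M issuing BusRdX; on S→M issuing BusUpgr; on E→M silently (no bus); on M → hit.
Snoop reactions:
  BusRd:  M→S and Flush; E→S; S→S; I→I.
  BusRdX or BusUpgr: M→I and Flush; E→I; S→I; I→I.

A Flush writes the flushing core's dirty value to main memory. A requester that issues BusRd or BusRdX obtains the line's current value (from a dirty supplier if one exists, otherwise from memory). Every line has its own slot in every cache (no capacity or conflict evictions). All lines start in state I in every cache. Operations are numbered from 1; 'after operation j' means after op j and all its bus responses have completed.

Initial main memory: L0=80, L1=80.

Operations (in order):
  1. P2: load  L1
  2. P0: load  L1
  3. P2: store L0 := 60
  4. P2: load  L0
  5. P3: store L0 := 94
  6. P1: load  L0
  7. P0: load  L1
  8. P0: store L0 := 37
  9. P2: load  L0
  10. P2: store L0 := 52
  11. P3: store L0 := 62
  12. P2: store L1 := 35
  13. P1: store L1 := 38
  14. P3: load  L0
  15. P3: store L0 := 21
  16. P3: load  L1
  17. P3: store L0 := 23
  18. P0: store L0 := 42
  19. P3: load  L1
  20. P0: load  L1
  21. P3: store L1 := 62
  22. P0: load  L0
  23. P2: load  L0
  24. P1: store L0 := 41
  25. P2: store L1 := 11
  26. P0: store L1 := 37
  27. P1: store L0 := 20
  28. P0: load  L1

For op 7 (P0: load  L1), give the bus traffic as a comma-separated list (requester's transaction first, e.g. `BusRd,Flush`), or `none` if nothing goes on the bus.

  op1 P2: load  L1 → I/I/E/I on L1; bus BusRd; mem=80
  op2 P0: load  L1 → S/I/S/I on L1; bus BusRd; mem=80
  op3 P2: store L0 := 60 → I/I/M/I on L0; bus BusRdX; mem=80
  op4 P2: load  L0 → I/I/M/I on L0; bus (none); mem=80
  op5 P3: store L0 := 94 → I/I/I/M on L0; bus BusRdX Flush; mem=60
  op6 P1: load  L0 → I/S/I/S on L0; bus BusRd Flush; mem=94
  op7 P0: load  L1 → S/I/S/I on L1; bus (none); mem=80
  op8 P0: store L0 := 37 → M/I/I/I on L0; bus BusRdX; mem=94
  op9 P2: load  L0 → S/I/S/I on L0; bus BusRd Flush; mem=37
  op10 P2: store L0 := 52 → I/I/M/I on L0; bus BusUpgr; mem=37
  op11 P3: store L0 := 62 → I/I/I/M on L0; bus BusRdX Flush; mem=52
  op12 P2: store L1 := 35 → I/I/M/I on L1; bus BusUpgr; mem=80
  op13 P1: store L1 := 38 → I/M/I/I on L1; bus BusRdX Flush; mem=35
  op14 P3: load  L0 → I/I/I/M on L0; bus (none); mem=52
  op15 P3: store L0 := 21 → I/I/I/M on L0; bus (none); mem=52
  op16 P3: load  L1 → I/S/I/S on L1; bus BusRd Flush; mem=38
  op17 P3: store L0 := 23 → I/I/I/M on L0; bus (none); mem=52
  op18 P0: store L0 := 42 → M/I/I/I on L0; bus BusRdX Flush; mem=23
  op19 P3: load  L1 → I/S/I/S on L1; bus (none); mem=38
  op20 P0: load  L1 → S/S/I/S on L1; bus BusRd; mem=38
  op21 P3: store L1 := 62 → I/I/I/M on L1; bus BusUpgr; mem=38
  op22 P0: load  L0 → M/I/I/I on L0; bus (none); mem=23
  op23 P2: load  L0 → S/I/S/I on L0; bus BusRd Flush; mem=42
  op24 P1: store L0 := 41 → I/M/I/I on L0; bus BusRdX; mem=42
  op25 P2: store L1 := 11 → I/I/M/I on L1; bus BusRdX Flush; mem=62
  op26 P0: store L1 := 37 → M/I/I/I on L1; bus BusRdX Flush; mem=11
  op27 P1: store L0 := 20 → I/M/I/I on L0; bus (none); mem=42
  op28 P0: load  L1 → M/I/I/I on L1; bus (none); mem=11

bus = none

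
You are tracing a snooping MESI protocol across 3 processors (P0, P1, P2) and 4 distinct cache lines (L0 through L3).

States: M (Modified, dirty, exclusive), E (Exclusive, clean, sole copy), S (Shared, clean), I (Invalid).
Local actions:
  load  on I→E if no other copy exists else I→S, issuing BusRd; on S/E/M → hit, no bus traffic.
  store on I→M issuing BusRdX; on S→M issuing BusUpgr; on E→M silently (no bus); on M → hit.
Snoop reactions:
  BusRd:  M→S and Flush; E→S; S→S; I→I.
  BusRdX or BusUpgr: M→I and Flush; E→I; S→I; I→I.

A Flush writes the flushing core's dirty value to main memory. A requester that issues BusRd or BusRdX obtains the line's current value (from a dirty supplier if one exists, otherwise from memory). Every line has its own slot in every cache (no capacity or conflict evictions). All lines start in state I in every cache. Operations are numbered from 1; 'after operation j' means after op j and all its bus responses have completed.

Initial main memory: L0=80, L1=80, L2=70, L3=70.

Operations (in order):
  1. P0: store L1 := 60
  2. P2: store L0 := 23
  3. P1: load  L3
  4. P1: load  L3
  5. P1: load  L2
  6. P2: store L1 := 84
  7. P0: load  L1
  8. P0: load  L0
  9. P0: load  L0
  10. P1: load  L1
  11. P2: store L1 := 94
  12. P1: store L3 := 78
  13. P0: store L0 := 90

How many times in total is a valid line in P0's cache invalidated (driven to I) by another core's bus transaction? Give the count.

[1] P0: store L1 := 60 | P0:M(60), P1:I, P2:I | bus: BusRdX
[2] P2: store L0 := 23 | P0:I, P1:I, P2:M(23) | bus: BusRdX
[3] P1: load  L3 | P0:I, P1:E(70), P2:I | bus: BusRd
[4] P1: load  L3 | P0:I, P1:E(70), P2:I | bus: none
[5] P1: load  L2 | P0:I, P1:E(70), P2:I | bus: BusRd
[6] P2: store L1 := 84 | P0:I, P1:I, P2:M(84) | bus: BusRdX,Flush
[7] P0: load  L1 | P0:S(84), P1:I, P2:S(84) | bus: BusRd,Flush
[8] P0: load  L0 | P0:S(23), P1:I, P2:S(23) | bus: BusRd,Flush
[9] P0: load  L0 | P0:S(23), P1:I, P2:S(23) | bus: none
[10] P1: load  L1 | P0:S(84), P1:S(84), P2:S(84) | bus: BusRd
[11] P2: store L1 := 94 | P0:I, P1:I, P2:M(94) | bus: BusUpgr
[12] P1: store L3 := 78 | P0:I, P1:M(78), P2:I | bus: none
[13] P0: store L0 := 90 | P0:M(90), P1:I, P2:I | bus: BusUpgr

invalidations = 2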